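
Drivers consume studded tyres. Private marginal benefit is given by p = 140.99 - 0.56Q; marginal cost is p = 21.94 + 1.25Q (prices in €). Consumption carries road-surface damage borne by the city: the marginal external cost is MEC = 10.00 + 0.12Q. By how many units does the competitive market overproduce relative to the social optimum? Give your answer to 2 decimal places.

Market equilibrium (private): 21.94 + 1.25Q = 140.99 - 0.56Q → Q_m = 65.7735.
Social marginal benefit = demand − MEC = 130.99 - 0.68Q.
Set SMB = MC: 130.99 - 0.68Q = 21.94 + 1.25Q → Q* = 56.5026.
Gap = |65.7735 − 56.5026| = 9.2709.

9.27 units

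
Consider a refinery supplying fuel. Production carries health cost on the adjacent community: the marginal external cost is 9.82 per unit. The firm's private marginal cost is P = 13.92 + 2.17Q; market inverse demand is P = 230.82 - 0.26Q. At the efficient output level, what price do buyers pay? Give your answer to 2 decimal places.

P = 208.66

Social marginal cost = private MC + MEC = 23.74 + 2.17Q.
Set SMC = demand: 23.74 + 2.17Q = 230.82 - 0.26Q → Q* = 85.2181.
Consumer price on the demand curve at Q*: 230.82 − 0.26×85.2181 = 208.6633.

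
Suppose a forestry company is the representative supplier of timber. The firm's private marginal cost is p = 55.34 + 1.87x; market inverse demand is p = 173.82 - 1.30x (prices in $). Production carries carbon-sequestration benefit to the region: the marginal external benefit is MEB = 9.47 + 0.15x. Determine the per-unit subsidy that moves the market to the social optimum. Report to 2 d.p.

Social marginal cost = private MC − MEB = 45.87 + 1.72x.
Set SMC = demand: 45.87 + 1.72x = 173.82 - 1.30x → x* = 42.3675.
The Pigouvian subsidy equals MEB at x*: 9.47 + 0.15×42.3675 = 15.8251.

subsidy = $15.83 per unit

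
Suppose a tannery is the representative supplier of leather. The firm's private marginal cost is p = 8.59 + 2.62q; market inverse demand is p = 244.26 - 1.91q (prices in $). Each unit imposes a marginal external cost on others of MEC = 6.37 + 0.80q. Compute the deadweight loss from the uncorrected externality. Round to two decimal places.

DWL = $216.04

Market equilibrium (private): 8.59 + 2.62q = 244.26 - 1.91q → q_m = 52.0243.
Social marginal cost = private MC + MEC = 14.96 + 3.42q.
Set SMC = demand: 14.96 + 3.42q = 244.26 - 1.91q → q* = 43.0206.
Between q* and q_m the wedge SMC − demand runs linearly from 0 to MEC(q_m), so the loss is a triangle.
DWL = ½ × 9.0037 × 47.9894 = 216.0411.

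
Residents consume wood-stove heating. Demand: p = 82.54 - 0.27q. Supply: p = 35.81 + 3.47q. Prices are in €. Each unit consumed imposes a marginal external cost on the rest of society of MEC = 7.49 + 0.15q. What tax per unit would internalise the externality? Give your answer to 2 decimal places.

Social marginal benefit = demand − MEC = 75.05 - 0.42q.
Set SMB = MC: 75.05 - 0.42q = 35.81 + 3.47q → q* = 10.0874.
The Pigouvian tax equals MEC at q*: 7.49 + 0.15×10.0874 = 9.0031.

tax = €9.00 per unit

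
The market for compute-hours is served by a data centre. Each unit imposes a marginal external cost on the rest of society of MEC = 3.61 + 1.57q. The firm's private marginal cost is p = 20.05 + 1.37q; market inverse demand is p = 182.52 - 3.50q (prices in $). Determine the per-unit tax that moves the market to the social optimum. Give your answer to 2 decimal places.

Social marginal cost = private MC + MEC = 23.66 + 2.94q.
Set SMC = demand: 23.66 + 2.94q = 182.52 - 3.50q → q* = 24.6677.
The Pigouvian tax equals MEC at q*: 3.61 + 1.57×24.6677 = 42.3383.

tax = $42.34 per unit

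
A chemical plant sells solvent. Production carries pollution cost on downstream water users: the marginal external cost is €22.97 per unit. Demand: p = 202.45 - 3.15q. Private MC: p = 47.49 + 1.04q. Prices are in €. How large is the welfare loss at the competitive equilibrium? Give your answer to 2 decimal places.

Market equilibrium (private): 47.49 + 1.04q = 202.45 - 3.15q → q_m = 36.9833.
Social marginal cost = private MC + MEC = 70.46 + 1.04q.
Set SMC = demand: 70.46 + 1.04q = 202.45 - 3.15q → q* = 31.5012.
Between q* and q_m the wedge SMC − demand runs linearly from 0 to MEC(q_m), so the loss is a triangle.
DWL = ½ × 5.4821 × 22.9700 = 62.9619.

DWL = €62.96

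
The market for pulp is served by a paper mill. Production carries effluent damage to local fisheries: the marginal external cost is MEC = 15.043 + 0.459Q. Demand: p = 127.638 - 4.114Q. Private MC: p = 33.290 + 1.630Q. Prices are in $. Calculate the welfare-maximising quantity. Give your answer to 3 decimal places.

Q* = 12.785

Social marginal cost = private MC + MEC = 48.333 + 2.089Q.
Set SMC = demand: 48.333 + 2.089Q = 127.638 - 4.114Q → Q* = 12.7849.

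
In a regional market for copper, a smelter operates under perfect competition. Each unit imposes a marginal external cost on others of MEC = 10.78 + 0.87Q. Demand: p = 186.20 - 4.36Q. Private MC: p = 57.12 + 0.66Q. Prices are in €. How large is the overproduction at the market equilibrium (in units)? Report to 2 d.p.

5.63 units

Market equilibrium (private): 57.12 + 0.66Q = 186.20 - 4.36Q → Q_m = 25.7131.
Social marginal cost = private MC + MEC = 67.90 + 1.53Q.
Set SMC = demand: 67.90 + 1.53Q = 186.20 - 4.36Q → Q* = 20.0849.
Gap = |25.7131 − 20.0849| = 5.6282.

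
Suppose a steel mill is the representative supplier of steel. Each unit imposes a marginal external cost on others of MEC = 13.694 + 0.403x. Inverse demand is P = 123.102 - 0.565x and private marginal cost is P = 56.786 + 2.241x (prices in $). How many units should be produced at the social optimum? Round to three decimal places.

x* = 16.398

Social marginal cost = private MC + MEC = 70.480 + 2.644x.
Set SMC = demand: 70.480 + 2.644x = 123.102 - 0.565x → x* = 16.3983.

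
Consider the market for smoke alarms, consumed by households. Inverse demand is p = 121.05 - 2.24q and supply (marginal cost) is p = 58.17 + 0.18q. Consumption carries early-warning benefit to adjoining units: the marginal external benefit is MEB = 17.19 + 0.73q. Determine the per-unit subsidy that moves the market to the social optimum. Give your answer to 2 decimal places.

Social marginal benefit = demand + MEB = 138.24 - 1.51q.
Set SMB = MC: 138.24 - 1.51q = 58.17 + 0.18q → q* = 47.3787.
The Pigouvian subsidy equals MEB at q*: 17.19 + 0.73×47.3787 = 51.7765.

subsidy = 51.78 per unit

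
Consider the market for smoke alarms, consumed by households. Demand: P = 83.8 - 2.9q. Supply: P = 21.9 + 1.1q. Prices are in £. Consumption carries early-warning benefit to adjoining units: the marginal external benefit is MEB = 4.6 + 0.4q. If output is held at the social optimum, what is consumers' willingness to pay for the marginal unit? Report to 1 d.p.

Social marginal benefit = demand + MEB = 88.4 - 2.5q.
Set SMB = MC: 88.4 - 2.5q = 21.9 + 1.1q → q* = 18.4722.
Consumer price on the demand curve at q*: 83.8 − 2.9×18.4722 = 30.2306.

P = £30.2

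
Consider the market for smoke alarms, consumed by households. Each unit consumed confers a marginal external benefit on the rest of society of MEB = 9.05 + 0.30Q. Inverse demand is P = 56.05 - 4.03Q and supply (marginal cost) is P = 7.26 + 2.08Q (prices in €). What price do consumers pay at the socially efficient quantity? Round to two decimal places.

P = €15.93

Social marginal benefit = demand + MEB = 65.10 - 3.73Q.
Set SMB = MC: 65.10 - 3.73Q = 7.26 + 2.08Q → Q* = 9.9552.
Consumer price on the demand curve at Q*: 56.05 − 4.03×9.9552 = 15.9305.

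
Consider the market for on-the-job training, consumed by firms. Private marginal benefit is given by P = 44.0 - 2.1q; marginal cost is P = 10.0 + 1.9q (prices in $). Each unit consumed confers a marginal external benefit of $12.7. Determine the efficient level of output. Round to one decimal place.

Social marginal benefit = demand + MEB = 56.7 - 2.1q.
Set SMB = MC: 56.7 - 2.1q = 10.0 + 1.9q → q* = 11.6750.

q* = 11.7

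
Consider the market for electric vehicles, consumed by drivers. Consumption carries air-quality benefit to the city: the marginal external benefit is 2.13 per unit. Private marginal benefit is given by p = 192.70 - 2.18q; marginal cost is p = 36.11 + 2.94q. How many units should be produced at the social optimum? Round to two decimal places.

q* = 31.00

Social marginal benefit = demand + MEB = 194.83 - 2.18q.
Set SMB = MC: 194.83 - 2.18q = 36.11 + 2.94q → q* = 31.0000.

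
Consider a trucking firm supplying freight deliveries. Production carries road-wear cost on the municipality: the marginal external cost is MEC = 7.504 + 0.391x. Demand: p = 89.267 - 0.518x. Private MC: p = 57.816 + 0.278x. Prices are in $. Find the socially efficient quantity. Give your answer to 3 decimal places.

Social marginal cost = private MC + MEC = 65.320 + 0.669x.
Set SMC = demand: 65.320 + 0.669x = 89.267 - 0.518x → x* = 20.1744.

x* = 20.174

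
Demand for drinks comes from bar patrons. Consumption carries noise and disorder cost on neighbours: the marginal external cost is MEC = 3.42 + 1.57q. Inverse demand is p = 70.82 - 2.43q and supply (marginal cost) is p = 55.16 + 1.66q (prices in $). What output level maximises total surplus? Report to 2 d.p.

q* = 2.16

Social marginal benefit = demand − MEC = 67.40 - 4.00q.
Set SMB = MC: 67.40 - 4.00q = 55.16 + 1.66q → q* = 2.1625.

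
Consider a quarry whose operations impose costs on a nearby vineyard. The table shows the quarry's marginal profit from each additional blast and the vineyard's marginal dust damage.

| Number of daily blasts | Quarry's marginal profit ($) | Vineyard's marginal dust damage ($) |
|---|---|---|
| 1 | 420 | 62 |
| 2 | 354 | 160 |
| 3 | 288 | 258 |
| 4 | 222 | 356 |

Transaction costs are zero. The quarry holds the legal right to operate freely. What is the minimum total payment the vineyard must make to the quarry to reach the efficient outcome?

$222

Left alone the quarry would choose level 4 (marginal profit stays positive).
Efficient level: k* = 3 (marginal profit ≥ marginal dust damage through 3).
The vineyard must at least cover the quarry's forgone profit from cutting 4→3: 222 = 222.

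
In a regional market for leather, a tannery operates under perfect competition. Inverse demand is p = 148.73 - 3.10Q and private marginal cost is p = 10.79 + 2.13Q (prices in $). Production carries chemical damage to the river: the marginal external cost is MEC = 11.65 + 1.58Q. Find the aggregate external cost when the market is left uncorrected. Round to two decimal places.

$856.81

Market equilibrium (private): 10.79 + 2.13Q = 148.73 - 3.10Q → Q_m = 26.3748.
Total external cost = ∫₀^{Q_m} (11.65 + 1.58Q) dQ = 11.65×26.3748 + ½×1.58×26.3748² = 856.8142.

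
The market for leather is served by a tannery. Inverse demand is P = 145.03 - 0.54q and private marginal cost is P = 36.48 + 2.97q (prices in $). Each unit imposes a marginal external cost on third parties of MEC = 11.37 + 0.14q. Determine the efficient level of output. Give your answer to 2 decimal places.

Social marginal cost = private MC + MEC = 47.85 + 3.11q.
Set SMC = demand: 47.85 + 3.11q = 145.03 - 0.54q → q* = 26.6247.

q* = 26.62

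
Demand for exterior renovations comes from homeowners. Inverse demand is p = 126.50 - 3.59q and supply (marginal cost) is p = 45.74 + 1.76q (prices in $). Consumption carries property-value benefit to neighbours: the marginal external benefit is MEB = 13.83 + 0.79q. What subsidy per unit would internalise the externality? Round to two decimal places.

Social marginal benefit = demand + MEB = 140.33 - 2.80q.
Set SMB = MC: 140.33 - 2.80q = 45.74 + 1.76q → q* = 20.7434.
The Pigouvian subsidy equals MEB at q*: 13.83 + 0.79×20.7434 = 30.2173.

subsidy = $30.22 per unit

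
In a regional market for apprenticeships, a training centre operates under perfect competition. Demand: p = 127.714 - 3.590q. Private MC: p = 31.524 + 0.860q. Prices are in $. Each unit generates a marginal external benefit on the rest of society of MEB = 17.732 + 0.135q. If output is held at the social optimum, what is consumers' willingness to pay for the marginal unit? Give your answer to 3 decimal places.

P = $32.933

Social marginal cost = private MC − MEB = 13.792 + 0.725q.
Set SMC = demand: 13.792 + 0.725q = 127.714 - 3.590q → q* = 26.4014.
Consumer price on the demand curve at q*: 127.714 − 3.590×26.4014 = 32.9330.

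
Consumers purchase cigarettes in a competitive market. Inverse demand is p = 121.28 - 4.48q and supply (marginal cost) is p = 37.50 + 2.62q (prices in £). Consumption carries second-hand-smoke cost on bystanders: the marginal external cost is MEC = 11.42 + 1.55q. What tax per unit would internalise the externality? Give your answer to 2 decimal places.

Social marginal benefit = demand − MEC = 109.86 - 6.03q.
Set SMB = MC: 109.86 - 6.03q = 37.50 + 2.62q → q* = 8.3653.
The Pigouvian tax equals MEC at q*: 11.42 + 1.55×8.3653 = 24.3862.

tax = £24.39 per unit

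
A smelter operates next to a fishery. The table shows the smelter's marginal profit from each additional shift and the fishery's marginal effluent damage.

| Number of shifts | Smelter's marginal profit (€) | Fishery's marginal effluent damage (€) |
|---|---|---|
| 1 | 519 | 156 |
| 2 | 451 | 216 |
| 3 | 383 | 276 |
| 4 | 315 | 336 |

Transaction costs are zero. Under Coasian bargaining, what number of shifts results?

3

Bargaining reaches the level where marginal profit last exceeds marginal effluent damage.
That holds through level 3 (383 ≥ 276) but not at 4 (315 < 336).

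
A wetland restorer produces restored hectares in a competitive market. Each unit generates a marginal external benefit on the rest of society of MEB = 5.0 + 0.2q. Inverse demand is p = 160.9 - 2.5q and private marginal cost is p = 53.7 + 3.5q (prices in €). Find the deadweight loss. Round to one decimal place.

Market equilibrium (private): 53.7 + 3.5q = 160.9 - 2.5q → q_m = 17.8667.
Social marginal cost = private MC − MEB = 48.7 + 3.3q.
Set SMC = demand: 48.7 + 3.3q = 160.9 - 2.5q → q* = 19.3448.
The loss is the area between SMC and demand from q* to q_m; with linear curves that's a triangle of height MEB(q_m).
DWL = ½ × 1.4781 × 8.5733 = 6.3361.

DWL = €6.3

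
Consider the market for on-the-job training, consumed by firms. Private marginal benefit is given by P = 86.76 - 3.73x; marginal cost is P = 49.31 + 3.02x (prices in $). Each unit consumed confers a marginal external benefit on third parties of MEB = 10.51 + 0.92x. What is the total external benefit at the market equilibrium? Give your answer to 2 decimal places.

Market equilibrium (private): 49.31 + 3.02x = 86.76 - 3.73x → x_m = 5.5481.
Total external benefit = ∫₀^{x_m} (10.51 + 0.92x) dx = 10.51×5.5481 + ½×0.92×5.5481² = 72.4700.

$72.47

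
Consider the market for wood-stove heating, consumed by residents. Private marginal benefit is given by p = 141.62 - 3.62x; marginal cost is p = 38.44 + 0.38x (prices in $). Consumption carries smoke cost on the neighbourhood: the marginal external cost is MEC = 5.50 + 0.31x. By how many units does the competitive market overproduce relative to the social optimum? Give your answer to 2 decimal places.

Market equilibrium (private): 38.44 + 0.38x = 141.62 - 3.62x → x_m = 25.7950.
Social marginal benefit = demand − MEC = 136.12 - 3.93x.
Set SMB = MC: 136.12 - 3.93x = 38.44 + 0.38x → x* = 22.6636.
Gap = |25.7950 − 22.6636| = 3.1314.

3.13 units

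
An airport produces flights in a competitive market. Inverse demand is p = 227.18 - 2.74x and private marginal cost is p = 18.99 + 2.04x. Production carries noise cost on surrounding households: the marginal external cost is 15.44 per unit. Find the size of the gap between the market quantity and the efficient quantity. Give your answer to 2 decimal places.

3.23 units

Market equilibrium (private): 18.99 + 2.04x = 227.18 - 2.74x → x_m = 43.5544.
Social marginal cost = private MC + MEC = 34.43 + 2.04x.
Set SMC = demand: 34.43 + 2.04x = 227.18 - 2.74x → x* = 40.3243.
Gap = |43.5544 − 40.3243| = 3.2301.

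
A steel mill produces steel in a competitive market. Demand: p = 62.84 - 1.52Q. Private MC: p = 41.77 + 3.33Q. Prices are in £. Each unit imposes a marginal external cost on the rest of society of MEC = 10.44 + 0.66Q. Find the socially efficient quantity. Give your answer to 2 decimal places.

Social marginal cost = private MC + MEC = 52.21 + 3.99Q.
Set SMC = demand: 52.21 + 3.99Q = 62.84 - 1.52Q → Q* = 1.9292.

Q* = 1.93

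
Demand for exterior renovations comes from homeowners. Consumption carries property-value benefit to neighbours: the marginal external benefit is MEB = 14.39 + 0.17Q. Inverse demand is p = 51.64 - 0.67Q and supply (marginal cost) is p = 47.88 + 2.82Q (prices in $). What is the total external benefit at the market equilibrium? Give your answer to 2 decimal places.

Market equilibrium (private): 47.88 + 2.82Q = 51.64 - 0.67Q → Q_m = 1.0774.
Total external benefit = ∫₀^{Q_m} (14.39 + 0.17Q) dQ = 14.39×1.0774 + ½×0.17×1.0774² = 15.6025.

$15.60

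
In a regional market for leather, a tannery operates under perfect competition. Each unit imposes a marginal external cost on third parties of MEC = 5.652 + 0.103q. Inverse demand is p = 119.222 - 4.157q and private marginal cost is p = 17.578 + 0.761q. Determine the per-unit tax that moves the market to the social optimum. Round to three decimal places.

Social marginal cost = private MC + MEC = 23.230 + 0.864q.
Set SMC = demand: 23.230 + 0.864q = 119.222 - 4.157q → q* = 19.1181.
The Pigouvian tax equals MEC at q*: 5.652 + 0.103×19.1181 = 7.6212.

tax = 7.621 per unit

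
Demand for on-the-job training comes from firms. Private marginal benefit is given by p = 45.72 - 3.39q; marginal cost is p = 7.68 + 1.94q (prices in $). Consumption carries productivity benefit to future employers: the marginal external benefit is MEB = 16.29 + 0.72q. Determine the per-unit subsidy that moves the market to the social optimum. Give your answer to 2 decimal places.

Social marginal benefit = demand + MEB = 62.01 - 2.67q.
Set SMB = MC: 62.01 - 2.67q = 7.68 + 1.94q → q* = 11.7852.
The Pigouvian subsidy equals MEB at q*: 16.29 + 0.72×11.7852 = 24.7753.

subsidy = $24.78 per unit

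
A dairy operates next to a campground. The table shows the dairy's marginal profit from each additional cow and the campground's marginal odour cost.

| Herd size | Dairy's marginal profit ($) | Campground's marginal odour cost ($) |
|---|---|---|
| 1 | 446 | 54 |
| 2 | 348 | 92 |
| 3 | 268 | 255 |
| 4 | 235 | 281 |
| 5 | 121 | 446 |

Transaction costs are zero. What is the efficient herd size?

3

Bargaining reaches the level where marginal profit last exceeds marginal odour cost.
That holds through level 3 (268 ≥ 255) but not at 4 (235 < 281).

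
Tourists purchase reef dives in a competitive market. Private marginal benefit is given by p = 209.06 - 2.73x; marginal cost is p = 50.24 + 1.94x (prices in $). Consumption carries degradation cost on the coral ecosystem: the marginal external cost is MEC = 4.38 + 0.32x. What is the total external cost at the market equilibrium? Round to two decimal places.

$334.01

Market equilibrium (private): 50.24 + 1.94x = 209.06 - 2.73x → x_m = 34.0086.
Total external cost = ∫₀^{x_m} (4.38 + 0.32x) dx = 4.38×34.0086 + ½×0.32×34.0086² = 334.0112.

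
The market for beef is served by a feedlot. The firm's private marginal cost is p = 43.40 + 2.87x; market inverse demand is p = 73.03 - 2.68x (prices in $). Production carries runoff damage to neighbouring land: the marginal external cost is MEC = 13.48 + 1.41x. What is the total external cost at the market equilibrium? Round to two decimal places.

Market equilibrium (private): 43.40 + 2.87x = 73.03 - 2.68x → x_m = 5.3387.
Total external cost = ∫₀^{x_m} (13.48 + 1.41x) dx = 13.48×5.3387 + ½×1.41×5.3387² = 92.0594.

$92.06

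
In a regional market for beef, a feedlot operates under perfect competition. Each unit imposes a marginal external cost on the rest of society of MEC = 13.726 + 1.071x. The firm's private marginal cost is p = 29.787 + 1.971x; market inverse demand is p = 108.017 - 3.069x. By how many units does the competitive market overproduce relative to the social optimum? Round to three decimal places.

Market equilibrium (private): 29.787 + 1.971x = 108.017 - 3.069x → x_m = 15.5218.
Social marginal cost = private MC + MEC = 43.513 + 3.042x.
Set SMC = demand: 43.513 + 3.042x = 108.017 - 3.069x → x* = 10.5554.
Gap = |15.5218 − 10.5554| = 4.9664.

4.966 units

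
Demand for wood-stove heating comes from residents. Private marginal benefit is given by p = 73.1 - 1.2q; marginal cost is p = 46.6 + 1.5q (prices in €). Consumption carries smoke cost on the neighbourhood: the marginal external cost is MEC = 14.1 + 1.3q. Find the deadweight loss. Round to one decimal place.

Market equilibrium (private): 46.6 + 1.5q = 73.1 - 1.2q → q_m = 9.8148.
Social marginal benefit = demand − MEC = 59.0 - 2.5q.
Set SMB = MC: 59.0 - 2.5q = 46.6 + 1.5q → q* = 3.1000.
The loss is the area between SMB and MC from q* to q_m; with linear curves that's a triangle of height MEC(q_m).
DWL = ½ × 6.7148 × 26.8593 = 90.1774.

DWL = €90.2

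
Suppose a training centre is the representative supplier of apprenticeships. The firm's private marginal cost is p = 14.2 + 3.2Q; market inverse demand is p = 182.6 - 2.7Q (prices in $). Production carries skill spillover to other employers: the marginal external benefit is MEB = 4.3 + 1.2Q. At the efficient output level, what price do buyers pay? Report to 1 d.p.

Social marginal cost = private MC − MEB = 9.9 + 2.0Q.
Set SMC = demand: 9.9 + 2.0Q = 182.6 - 2.7Q → Q* = 36.7447.
Consumer price on the demand curve at Q*: 182.6 − 2.7×36.7447 = 83.3893.

P = $83.4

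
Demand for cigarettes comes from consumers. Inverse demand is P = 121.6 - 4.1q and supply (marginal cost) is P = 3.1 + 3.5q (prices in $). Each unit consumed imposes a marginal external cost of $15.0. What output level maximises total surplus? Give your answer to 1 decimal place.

q* = 13.6

Social marginal benefit = demand − MEC = 106.6 - 4.1q.
Set SMB = MC: 106.6 - 4.1q = 3.1 + 3.5q → q* = 13.6184.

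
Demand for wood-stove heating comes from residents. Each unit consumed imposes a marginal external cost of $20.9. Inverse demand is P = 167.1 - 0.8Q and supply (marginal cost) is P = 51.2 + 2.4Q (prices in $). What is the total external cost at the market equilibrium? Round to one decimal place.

$757.0

Market equilibrium (private): 51.2 + 2.4Q = 167.1 - 0.8Q → Q_m = 36.2188.
Total external cost = MEC × Q_m = 20.9 × 36.2188 = 756.9729.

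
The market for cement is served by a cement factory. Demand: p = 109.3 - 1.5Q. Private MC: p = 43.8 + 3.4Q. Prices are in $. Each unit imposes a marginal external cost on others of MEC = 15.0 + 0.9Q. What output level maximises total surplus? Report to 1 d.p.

Q* = 8.7

Social marginal cost = private MC + MEC = 58.8 + 4.3Q.
Set SMC = demand: 58.8 + 4.3Q = 109.3 - 1.5Q → Q* = 8.7069.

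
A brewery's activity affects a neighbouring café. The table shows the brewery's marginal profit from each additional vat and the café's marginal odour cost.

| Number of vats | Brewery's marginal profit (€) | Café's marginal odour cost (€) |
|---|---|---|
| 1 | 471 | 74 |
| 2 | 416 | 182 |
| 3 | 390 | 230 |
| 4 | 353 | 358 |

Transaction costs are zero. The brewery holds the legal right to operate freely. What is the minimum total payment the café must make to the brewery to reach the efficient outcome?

Left alone the brewery would choose level 4 (marginal profit stays positive).
Efficient level: k* = 3 (marginal profit ≥ marginal odour cost through 3).
The café must at least cover the brewery's forgone profit from cutting 4→3: 353 = 353.

€353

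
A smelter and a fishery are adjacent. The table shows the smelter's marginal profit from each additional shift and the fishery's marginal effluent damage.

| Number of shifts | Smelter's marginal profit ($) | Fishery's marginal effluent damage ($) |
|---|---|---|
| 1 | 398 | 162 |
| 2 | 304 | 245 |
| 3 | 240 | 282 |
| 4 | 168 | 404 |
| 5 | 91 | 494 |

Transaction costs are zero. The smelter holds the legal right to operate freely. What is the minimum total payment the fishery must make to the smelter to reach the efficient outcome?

Left alone the smelter would choose level 5 (marginal profit stays positive).
Efficient level: k* = 2 (marginal profit ≥ marginal effluent damage through 2).
The fishery must at least cover the smelter's forgone profit from cutting 5→2: 240 + 168 + 91 = 499.

$499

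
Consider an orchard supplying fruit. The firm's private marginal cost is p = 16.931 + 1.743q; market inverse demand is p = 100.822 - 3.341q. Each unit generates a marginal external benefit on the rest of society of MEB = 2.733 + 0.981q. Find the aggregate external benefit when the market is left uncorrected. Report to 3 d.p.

Market equilibrium (private): 16.931 + 1.743q = 100.822 - 3.341q → q_m = 16.5010.
Total external benefit = ∫₀^{q_m} (2.733 + 0.981q) dq = 2.733×16.5010 + ½×0.981×16.5010² = 178.6520.

178.652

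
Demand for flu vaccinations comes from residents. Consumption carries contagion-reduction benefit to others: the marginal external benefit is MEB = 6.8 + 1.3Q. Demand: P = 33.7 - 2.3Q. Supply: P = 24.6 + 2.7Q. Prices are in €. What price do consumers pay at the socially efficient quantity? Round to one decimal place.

P = €23.8

Social marginal benefit = demand + MEB = 40.5 - Q.
Set SMB = MC: 40.5 - Q = 24.6 + 2.7Q → Q* = 4.2973.
Consumer price on the demand curve at Q*: 33.7 − 2.3×4.2973 = 23.8162.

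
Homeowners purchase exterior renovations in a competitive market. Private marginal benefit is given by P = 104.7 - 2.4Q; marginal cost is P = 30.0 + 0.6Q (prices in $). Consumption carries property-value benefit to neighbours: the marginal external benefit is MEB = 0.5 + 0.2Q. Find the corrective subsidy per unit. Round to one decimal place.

Social marginal benefit = demand + MEB = 105.2 - 2.2Q.
Set SMB = MC: 105.2 - 2.2Q = 30.0 + 0.6Q → Q* = 26.8571.
The Pigouvian subsidy equals MEB at Q*: 0.5 + 0.2×26.8571 = 5.8714.

subsidy = $5.9 per unit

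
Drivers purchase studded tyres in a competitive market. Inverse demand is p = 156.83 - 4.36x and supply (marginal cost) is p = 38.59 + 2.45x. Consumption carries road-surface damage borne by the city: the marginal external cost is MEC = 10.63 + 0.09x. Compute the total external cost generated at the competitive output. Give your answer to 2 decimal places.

198.13

Market equilibrium (private): 38.59 + 2.45x = 156.83 - 4.36x → x_m = 17.3627.
Total external cost = ∫₀^{x_m} (10.63 + 0.09x) dx = 10.63×17.3627 + ½×0.09×17.3627² = 198.1314.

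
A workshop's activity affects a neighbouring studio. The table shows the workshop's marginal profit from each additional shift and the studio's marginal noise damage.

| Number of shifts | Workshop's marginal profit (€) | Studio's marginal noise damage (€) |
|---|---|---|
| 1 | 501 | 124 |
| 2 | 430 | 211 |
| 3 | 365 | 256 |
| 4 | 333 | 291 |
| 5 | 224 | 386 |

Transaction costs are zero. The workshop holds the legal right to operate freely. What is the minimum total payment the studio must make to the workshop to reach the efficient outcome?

€224

Left alone the workshop would choose level 5 (marginal profit stays positive).
Efficient level: k* = 4 (marginal profit ≥ marginal noise damage through 4).
The studio must at least cover the workshop's forgone profit from cutting 5→4: 224 = 224.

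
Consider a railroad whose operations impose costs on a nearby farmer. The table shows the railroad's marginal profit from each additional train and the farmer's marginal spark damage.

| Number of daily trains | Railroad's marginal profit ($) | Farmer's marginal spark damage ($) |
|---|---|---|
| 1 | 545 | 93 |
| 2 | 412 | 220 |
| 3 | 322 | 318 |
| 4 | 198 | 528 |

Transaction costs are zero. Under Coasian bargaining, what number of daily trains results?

3

Bargaining reaches the level where marginal profit last exceeds marginal spark damage.
That holds through level 3 (322 ≥ 318) but not at 4 (198 < 528).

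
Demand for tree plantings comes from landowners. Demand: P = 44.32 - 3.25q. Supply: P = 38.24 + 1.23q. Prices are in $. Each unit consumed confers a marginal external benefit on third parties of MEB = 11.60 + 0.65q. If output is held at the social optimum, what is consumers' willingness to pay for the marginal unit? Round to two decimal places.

P = $29.32

Social marginal benefit = demand + MEB = 55.92 - 2.60q.
Set SMB = MC: 55.92 - 2.60q = 38.24 + 1.23q → q* = 4.6162.
Consumer price on the demand curve at q*: 44.32 − 3.25×4.6162 = 29.3174.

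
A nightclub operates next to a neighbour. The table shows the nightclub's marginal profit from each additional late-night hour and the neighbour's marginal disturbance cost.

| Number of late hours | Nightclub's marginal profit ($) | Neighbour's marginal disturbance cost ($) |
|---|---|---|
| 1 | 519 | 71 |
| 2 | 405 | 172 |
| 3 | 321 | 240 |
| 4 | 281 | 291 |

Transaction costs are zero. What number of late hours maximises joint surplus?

Bargaining reaches the level where marginal profit last exceeds marginal disturbance cost.
That holds through level 3 (321 ≥ 240) but not at 4 (281 < 291).

3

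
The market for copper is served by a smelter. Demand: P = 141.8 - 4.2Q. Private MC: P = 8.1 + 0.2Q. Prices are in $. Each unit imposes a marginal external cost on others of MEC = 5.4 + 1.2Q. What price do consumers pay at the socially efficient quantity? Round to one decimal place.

Social marginal cost = private MC + MEC = 13.5 + 1.4Q.
Set SMC = demand: 13.5 + 1.4Q = 141.8 - 4.2Q → Q* = 22.9107.
Consumer price on the demand curve at Q*: 141.8 − 4.2×22.9107 = 45.5751.

P = $45.6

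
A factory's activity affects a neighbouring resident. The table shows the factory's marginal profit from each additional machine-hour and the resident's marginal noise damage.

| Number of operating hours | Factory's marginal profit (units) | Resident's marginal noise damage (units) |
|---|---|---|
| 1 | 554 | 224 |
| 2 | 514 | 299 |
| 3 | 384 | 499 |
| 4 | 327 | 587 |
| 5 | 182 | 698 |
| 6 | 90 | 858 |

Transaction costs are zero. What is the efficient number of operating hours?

Bargaining reaches the level where marginal profit last exceeds marginal noise damage.
That holds through level 2 (514 ≥ 299) but not at 3 (384 < 499).

2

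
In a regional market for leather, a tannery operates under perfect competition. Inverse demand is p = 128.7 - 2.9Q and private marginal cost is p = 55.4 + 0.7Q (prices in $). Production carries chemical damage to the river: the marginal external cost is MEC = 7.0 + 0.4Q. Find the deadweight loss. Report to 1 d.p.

Market equilibrium (private): 55.4 + 0.7Q = 128.7 - 2.9Q → Q_m = 20.3611.
Social marginal cost = private MC + MEC = 62.4 + 1.1Q.
Set SMC = demand: 62.4 + 1.1Q = 128.7 - 2.9Q → Q* = 16.5750.
The welfare-loss triangle has base |Q_m − Q*| and height MEC(Q_m) (the vertical gap between SMC and demand is zero at Q* and MEC at Q_m).
DWL = ½ × 3.7861 × 15.1444 = 28.6691.

DWL = $28.7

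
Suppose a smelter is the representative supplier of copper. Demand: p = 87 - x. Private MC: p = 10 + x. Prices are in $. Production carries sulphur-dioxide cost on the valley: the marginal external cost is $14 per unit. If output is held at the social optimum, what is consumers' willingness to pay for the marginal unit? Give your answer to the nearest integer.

P = $56

Social marginal cost = private MC + MEC = 24 + x.
Set SMC = demand: 24 + x = 87 - x → x* = 31.5000.
Consumer price on the demand curve at x*: 87 − 1×31.5000 = 55.5000.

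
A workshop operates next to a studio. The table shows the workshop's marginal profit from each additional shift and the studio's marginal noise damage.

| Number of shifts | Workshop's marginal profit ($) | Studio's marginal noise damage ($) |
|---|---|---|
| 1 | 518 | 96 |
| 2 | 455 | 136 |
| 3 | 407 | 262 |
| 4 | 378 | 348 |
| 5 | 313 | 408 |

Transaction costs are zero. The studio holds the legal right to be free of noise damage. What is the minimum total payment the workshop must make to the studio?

$842

Efficient level: marginal profit ≥ marginal noise damage through level 4, so k* = 4.
With the studio holding the right, the workshop must at least compensate total damage at k*: 96 + 136 + 262 + 348 = 842.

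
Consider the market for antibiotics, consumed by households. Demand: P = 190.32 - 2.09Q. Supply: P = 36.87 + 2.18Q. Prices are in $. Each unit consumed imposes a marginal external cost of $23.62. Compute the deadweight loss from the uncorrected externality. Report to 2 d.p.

DWL = $65.33

Market equilibrium (private): 36.87 + 2.18Q = 190.32 - 2.09Q → Q_m = 35.9368.
Social marginal benefit = demand − MEC = 166.70 - 2.09Q.
Set SMB = MC: 166.70 - 2.09Q = 36.87 + 2.18Q → Q* = 30.4052.
The loss is the area between SMB and MC from Q* to Q_m; with linear curves that's a triangle of height MEC(Q_m).
DWL = ½ × 5.5316 × 23.6200 = 65.3282.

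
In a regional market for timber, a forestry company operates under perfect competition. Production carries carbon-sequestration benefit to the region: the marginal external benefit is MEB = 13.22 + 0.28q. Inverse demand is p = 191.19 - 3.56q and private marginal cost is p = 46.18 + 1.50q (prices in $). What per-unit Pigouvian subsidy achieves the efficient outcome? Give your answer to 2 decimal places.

subsidy = $22.49 per unit

Social marginal cost = private MC − MEB = 32.96 + 1.22q.
Set SMC = demand: 32.96 + 1.22q = 191.19 - 3.56q → q* = 33.1025.
The Pigouvian subsidy equals MEB at q*: 13.22 + 0.28×33.1025 = 22.4887.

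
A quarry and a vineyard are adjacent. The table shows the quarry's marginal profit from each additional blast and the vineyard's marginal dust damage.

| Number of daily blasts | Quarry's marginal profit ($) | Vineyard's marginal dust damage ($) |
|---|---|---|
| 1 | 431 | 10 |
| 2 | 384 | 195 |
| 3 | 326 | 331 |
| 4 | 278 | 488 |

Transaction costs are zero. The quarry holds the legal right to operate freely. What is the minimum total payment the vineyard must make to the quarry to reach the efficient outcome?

Left alone the quarry would choose level 4 (marginal profit stays positive).
Efficient level: k* = 2 (marginal profit ≥ marginal dust damage through 2).
The vineyard must at least cover the quarry's forgone profit from cutting 4→2: 326 + 278 = 604.

$604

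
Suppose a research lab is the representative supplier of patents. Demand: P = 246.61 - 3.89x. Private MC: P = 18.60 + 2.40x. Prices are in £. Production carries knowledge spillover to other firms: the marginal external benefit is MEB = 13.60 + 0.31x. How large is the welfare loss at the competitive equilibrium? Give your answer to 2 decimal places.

Market equilibrium (private): 18.60 + 2.40x = 246.61 - 3.89x → x_m = 36.2496.
Social marginal cost = private MC − MEB = 5.00 + 2.09x.
Set SMC = demand: 5.00 + 2.09x = 246.61 - 3.89x → x* = 40.4030.
The welfare-loss triangle has base |x_m − x*| and height MEB(x_m) (the vertical gap between SMC and demand is zero at x* and MEB at x_m).
DWL = ½ × 4.1534 × 24.8374 = 51.5798.

DWL = £51.58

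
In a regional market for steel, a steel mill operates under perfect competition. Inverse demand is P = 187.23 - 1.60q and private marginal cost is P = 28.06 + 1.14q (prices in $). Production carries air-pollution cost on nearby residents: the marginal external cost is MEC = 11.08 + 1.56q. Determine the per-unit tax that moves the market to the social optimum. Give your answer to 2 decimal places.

tax = $64.81 per unit

Social marginal cost = private MC + MEC = 39.14 + 2.70q.
Set SMC = demand: 39.14 + 2.70q = 187.23 - 1.60q → q* = 34.4395.
The Pigouvian tax equals MEC at q*: 11.08 + 1.56×34.4395 = 64.8056.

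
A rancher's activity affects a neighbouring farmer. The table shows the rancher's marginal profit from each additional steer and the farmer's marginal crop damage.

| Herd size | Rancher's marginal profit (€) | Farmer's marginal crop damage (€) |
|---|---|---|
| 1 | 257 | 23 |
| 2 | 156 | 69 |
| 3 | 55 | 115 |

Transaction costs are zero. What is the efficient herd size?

2

Bargaining reaches the level where marginal profit last exceeds marginal crop damage.
That holds through level 2 (156 ≥ 69) but not at 3 (55 < 115).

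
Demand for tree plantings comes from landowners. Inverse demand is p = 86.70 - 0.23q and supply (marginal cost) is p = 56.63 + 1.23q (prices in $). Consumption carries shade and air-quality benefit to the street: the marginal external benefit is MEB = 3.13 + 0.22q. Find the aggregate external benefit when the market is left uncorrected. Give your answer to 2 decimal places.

Market equilibrium (private): 56.63 + 1.23q = 86.70 - 0.23q → q_m = 20.5959.
Total external benefit = ∫₀^{q_m} (3.13 + 0.22q) dq = 3.13×20.5959 + ½×0.22×20.5959² = 111.1262.

$111.13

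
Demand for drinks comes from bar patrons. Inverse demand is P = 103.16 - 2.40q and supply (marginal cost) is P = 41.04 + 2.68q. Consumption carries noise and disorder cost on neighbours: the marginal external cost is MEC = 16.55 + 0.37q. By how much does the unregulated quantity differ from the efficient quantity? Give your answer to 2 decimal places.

Market equilibrium (private): 41.04 + 2.68q = 103.16 - 2.40q → q_m = 12.2283.
Social marginal benefit = demand − MEC = 86.61 - 2.77q.
Set SMB = MC: 86.61 - 2.77q = 41.04 + 2.68q → q* = 8.3615.
Gap = |12.2283 − 8.3615| = 3.8668.

3.87 units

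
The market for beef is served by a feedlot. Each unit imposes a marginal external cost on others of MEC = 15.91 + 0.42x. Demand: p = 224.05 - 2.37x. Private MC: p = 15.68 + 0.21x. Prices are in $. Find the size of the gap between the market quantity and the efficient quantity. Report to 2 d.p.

16.61 units

Market equilibrium (private): 15.68 + 0.21x = 224.05 - 2.37x → x_m = 80.7636.
Social marginal cost = private MC + MEC = 31.59 + 0.63x.
Set SMC = demand: 31.59 + 0.63x = 224.05 - 2.37x → x* = 64.1533.
Gap = |80.7636 − 64.1533| = 16.6103.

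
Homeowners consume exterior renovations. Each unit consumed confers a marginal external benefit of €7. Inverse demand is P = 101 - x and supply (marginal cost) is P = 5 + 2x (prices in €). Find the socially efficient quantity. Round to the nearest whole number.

x* = 34

Social marginal benefit = demand + MEB = 108 - x.
Set SMB = MC: 108 - x = 5 + 2x → x* = 34.3333.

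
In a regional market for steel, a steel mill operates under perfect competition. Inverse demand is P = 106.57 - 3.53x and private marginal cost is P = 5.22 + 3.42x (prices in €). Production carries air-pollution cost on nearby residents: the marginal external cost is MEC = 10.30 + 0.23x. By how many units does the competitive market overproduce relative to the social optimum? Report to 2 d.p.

1.90 units

Market equilibrium (private): 5.22 + 3.42x = 106.57 - 3.53x → x_m = 14.5827.
Social marginal cost = private MC + MEC = 15.52 + 3.65x.
Set SMC = demand: 15.52 + 3.65x = 106.57 - 3.53x → x* = 12.6811.
Gap = |14.5827 − 12.6811| = 1.9016.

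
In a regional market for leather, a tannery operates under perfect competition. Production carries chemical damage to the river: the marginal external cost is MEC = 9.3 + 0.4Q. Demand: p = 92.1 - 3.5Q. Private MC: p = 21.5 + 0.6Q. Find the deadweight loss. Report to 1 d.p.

DWL = 29.1

Market equilibrium (private): 21.5 + 0.6Q = 92.1 - 3.5Q → Q_m = 17.2195.
Social marginal cost = private MC + MEC = 30.8 + Q.
Set SMC = demand: 30.8 + Q = 92.1 - 3.5Q → Q* = 13.6222.
The loss is the area between SMC and demand from Q* to Q_m; with linear curves that's a triangle of height MEC(Q_m).
DWL = ½ × 3.5973 × 16.1878 = 29.1162.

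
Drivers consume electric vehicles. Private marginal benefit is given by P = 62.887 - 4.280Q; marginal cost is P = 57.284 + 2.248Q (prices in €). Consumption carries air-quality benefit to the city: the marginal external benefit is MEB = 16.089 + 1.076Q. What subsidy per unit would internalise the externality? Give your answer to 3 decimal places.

subsidy = €20.370 per unit

Social marginal benefit = demand + MEB = 78.976 - 3.204Q.
Set SMB = MC: 78.976 - 3.204Q = 57.284 + 2.248Q → Q* = 3.9787.
The Pigouvian subsidy equals MEB at Q*: 16.089 + 1.076×3.9787 = 20.3701.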